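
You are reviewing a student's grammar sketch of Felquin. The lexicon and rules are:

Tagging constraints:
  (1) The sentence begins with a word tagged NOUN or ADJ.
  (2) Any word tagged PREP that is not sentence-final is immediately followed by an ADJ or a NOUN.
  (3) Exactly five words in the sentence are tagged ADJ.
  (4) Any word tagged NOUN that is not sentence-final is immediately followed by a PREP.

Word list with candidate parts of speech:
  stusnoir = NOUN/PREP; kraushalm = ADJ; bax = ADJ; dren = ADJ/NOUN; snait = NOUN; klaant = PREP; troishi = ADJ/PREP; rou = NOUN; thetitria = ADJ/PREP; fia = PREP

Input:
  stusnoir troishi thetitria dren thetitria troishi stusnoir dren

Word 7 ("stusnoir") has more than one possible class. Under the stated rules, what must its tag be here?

Candidates per position — 1:stusnoir {NOUN,PREP}; 2:troishi {ADJ,PREP}; 3:thetitria {ADJ,PREP}; 4:dren {ADJ,NOUN}; 5:thetitria {ADJ,PREP}; 6:troishi {ADJ,PREP}; 7:stusnoir {NOUN,PREP}; 8:dren {ADJ,NOUN}.
Position 1: tagging it PREP would leave rule 1 unsatisfiable, so it must be NOUN.
Position 2: tagging it ADJ would leave rule 4 unsatisfiable, so it must be PREP.
Position 3: tagging it PREP would leave rule 2 unsatisfiable, so it must be ADJ.
Position 4: tagging it NOUN would leave rule 3 unsatisfiable, so it must be ADJ.
Position 5: tagging it PREP would leave rule 3 unsatisfiable, so it must be ADJ.
Position 6: tagging it PREP would leave rule 3 unsatisfiable, so it must be ADJ.
Position 7: tagging it NOUN would leave rule 4 unsatisfiable, so it must be PREP.
Position 8: tagging it NOUN would leave rule 3 unsatisfiable, so it must be ADJ.
That leaves exactly one tagging: NOUN PREP ADJ ADJ ADJ ADJ PREP ADJ.
Checking: rule 1 ok; rule 2 ok; rule 3 ok; rule 4 ok.

PREP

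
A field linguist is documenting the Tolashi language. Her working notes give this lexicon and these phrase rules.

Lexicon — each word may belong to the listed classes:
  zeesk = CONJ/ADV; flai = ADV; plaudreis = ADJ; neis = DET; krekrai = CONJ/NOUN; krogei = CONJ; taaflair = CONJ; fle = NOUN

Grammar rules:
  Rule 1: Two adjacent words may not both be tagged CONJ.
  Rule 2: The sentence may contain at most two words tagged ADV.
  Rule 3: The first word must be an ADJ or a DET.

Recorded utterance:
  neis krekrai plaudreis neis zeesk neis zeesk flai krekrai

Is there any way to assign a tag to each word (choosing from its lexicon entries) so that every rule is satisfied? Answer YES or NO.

YES

Candidates per position — 1:neis {DET}; 2:krekrai {CONJ,NOUN}; 3:plaudreis {ADJ}; 4:neis {DET}; 5:zeesk {CONJ,ADV}; 6:neis {DET}; 7:zeesk {CONJ,ADV}; 8:flai {ADV}; 9:krekrai {CONJ,NOUN}.
One satisfying assignment: DET NOUN ADJ DET CONJ DET CONJ ADV CONJ.
Verifying each rule — rule 1 ✓; rule 2 ✓; rule 3 ✓.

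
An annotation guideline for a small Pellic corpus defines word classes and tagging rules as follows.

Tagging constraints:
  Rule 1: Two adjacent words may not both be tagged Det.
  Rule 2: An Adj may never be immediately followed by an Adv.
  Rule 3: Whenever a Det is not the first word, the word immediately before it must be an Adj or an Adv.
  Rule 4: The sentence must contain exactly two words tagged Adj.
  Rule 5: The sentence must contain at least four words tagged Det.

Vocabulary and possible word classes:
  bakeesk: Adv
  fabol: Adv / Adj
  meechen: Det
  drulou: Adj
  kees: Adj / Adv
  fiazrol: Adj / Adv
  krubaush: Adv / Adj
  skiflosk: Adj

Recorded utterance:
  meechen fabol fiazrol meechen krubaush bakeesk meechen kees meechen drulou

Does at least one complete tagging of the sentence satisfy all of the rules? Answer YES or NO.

Candidates per position — 1:meechen {Det}; 2:fabol {Adv,Adj}; 3:fiazrol {Adj,Adv}; 4:meechen {Det}; 5:krubaush {Adv,Adj}; 6:bakeesk {Adv}; 7:meechen {Det}; 8:kees {Adj,Adv}; 9:meechen {Det}; 10:drulou {Adj}.
One satisfying assignment: Det Adv Adj Det Adv Adv Det Adv Det Adj.
Rule-by-rule: rule 1 holds; rule 2 holds; rule 3 holds; rule 4 holds; rule 5 holds.

YES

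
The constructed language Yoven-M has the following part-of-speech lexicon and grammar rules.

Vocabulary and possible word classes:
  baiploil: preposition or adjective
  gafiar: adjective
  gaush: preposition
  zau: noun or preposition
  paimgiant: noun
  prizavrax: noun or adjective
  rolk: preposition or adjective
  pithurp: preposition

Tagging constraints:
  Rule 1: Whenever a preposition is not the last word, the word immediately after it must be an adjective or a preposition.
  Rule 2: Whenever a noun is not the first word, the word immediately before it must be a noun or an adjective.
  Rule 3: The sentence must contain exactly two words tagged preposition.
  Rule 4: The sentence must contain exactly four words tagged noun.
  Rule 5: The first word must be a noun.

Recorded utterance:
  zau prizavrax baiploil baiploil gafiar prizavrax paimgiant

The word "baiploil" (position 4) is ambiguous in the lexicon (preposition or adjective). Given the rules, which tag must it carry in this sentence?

preposition

Candidates per position — 1:zau {noun,preposition}; 2:prizavrax {noun,adjective}; 3:baiploil {preposition,adjective}; 4:baiploil {preposition,adjective}; 5:gafiar {adjective}; 6:prizavrax {noun,adjective}; 7:paimgiant {noun}.
At position 1, choosing preposition makes rule 4 impossible to satisfy; hence noun.
At position 2, choosing adjective makes rule 4 impossible to satisfy; hence noun.
At position 3, choosing adjective makes rule 3 impossible to satisfy; hence preposition.
At position 4, choosing adjective makes rule 3 impossible to satisfy; hence preposition.
At position 6, choosing adjective makes rule 4 impossible to satisfy; hence noun.
The unique satisfying tagging is: noun noun preposition preposition adjective noun noun.
Rule-by-rule: rule 1 holds; rule 2 holds; rule 3 holds; rule 4 holds; rule 5 holds.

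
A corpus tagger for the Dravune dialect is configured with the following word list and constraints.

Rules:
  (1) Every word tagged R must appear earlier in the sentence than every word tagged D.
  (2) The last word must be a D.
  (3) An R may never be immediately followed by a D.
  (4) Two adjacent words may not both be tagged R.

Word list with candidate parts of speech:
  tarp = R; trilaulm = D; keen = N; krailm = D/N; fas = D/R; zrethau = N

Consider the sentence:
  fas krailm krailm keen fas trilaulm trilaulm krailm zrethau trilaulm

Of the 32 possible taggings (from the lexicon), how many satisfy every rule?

Candidates per position — 1:fas {D,R}; 2:krailm {D,N}; 3:krailm {D,N}; 4:keen {N}; 5:fas {D,R}; 6:trilaulm {D}; 7:trilaulm {D}; 8:krailm {D,N}; 9:zrethau {N}; 10:trilaulm {D}.
There are 32 candidate sequences in total.
Checking each against the rules leaves 12 sequences.
Count = 12.

12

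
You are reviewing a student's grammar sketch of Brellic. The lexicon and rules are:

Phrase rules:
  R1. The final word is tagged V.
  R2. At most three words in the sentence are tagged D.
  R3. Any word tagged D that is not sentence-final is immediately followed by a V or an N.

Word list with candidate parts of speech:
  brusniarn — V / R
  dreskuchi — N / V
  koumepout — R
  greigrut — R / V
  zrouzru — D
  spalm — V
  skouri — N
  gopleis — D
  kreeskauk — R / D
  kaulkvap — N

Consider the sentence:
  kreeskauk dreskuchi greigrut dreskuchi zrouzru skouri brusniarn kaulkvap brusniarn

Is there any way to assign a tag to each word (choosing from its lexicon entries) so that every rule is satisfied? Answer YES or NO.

YES

Candidates per position — 1:kreeskauk {R,D}; 2:dreskuchi {N,V}; 3:greigrut {R,V}; 4:dreskuchi {N,V}; 5:zrouzru {D}; 6:skouri {N}; 7:brusniarn {V,R}; 8:kaulkvap {N}; 9:brusniarn {V,R}.
One satisfying assignment: D V V V D N V N V.
Checking: rule 1 ✓; rule 2 ✓; rule 3 ✓.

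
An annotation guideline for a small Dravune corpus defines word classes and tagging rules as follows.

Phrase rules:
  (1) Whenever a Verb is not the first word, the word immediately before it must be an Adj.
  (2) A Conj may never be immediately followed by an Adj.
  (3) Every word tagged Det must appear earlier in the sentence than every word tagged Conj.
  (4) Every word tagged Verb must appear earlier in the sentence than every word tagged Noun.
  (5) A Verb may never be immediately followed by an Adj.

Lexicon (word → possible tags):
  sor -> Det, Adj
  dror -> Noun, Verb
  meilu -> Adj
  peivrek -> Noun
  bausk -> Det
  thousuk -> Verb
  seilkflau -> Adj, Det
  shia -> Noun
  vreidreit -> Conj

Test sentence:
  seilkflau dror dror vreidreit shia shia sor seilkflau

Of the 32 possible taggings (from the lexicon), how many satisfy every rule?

Candidates per position — 1:seilkflau {Adj,Det}; 2:dror {Noun,Verb}; 3:dror {Noun,Verb}; 4:vreidreit {Conj}; 5:shia {Noun}; 6:shia {Noun}; 7:sor {Det,Adj}; 8:seilkflau {Adj,Det}.
There are 32 candidate sequences in total.
The sequences that satisfy every rule: Adj Noun Noun Conj Noun Noun Adj Adj; Adj Verb Noun Conj Noun Noun Adj Adj; Det Noun Noun Conj Noun Noun Adj Adj.
Count = 3.

3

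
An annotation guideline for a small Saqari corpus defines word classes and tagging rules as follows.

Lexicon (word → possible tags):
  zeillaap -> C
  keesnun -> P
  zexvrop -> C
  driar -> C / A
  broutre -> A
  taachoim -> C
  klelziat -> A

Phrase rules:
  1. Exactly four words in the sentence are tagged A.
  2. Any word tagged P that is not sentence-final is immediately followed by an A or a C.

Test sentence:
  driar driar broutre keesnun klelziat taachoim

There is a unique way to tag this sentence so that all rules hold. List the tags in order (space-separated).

A A A P A C

Candidates per position — 1:driar {C,A}; 2:driar {C,A}; 3:broutre {A}; 4:keesnun {P}; 5:klelziat {A}; 6:taachoim {C}.
If word 1 were C, no tagging could satisfy rule 1; so word 1 is A.
If word 2 were C, no tagging could satisfy rule 1; so word 2 is A.
The unique satisfying tagging is: A A A P A C.
Check: rule 1 ✓; rule 2 ✓.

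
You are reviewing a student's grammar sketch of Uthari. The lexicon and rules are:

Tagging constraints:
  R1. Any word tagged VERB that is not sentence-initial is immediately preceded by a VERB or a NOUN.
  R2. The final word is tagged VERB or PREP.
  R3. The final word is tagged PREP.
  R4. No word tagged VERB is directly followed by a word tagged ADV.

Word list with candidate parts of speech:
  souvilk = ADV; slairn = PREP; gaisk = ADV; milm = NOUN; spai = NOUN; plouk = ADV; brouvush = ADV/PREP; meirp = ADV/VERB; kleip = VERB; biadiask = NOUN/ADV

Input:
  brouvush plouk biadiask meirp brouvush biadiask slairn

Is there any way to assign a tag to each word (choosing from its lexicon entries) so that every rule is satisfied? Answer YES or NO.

Candidates per position — 1:brouvush {ADV,PREP}; 2:plouk {ADV}; 3:biadiask {NOUN,ADV}; 4:meirp {ADV,VERB}; 5:brouvush {ADV,PREP}; 6:biadiask {NOUN,ADV}; 7:slairn {PREP}.
One satisfying assignment: PREP ADV ADV ADV ADV NOUN PREP.
Rule-by-rule: rule 1 satisfied; rule 2 satisfied; rule 3 satisfied; rule 4 satisfied.

YES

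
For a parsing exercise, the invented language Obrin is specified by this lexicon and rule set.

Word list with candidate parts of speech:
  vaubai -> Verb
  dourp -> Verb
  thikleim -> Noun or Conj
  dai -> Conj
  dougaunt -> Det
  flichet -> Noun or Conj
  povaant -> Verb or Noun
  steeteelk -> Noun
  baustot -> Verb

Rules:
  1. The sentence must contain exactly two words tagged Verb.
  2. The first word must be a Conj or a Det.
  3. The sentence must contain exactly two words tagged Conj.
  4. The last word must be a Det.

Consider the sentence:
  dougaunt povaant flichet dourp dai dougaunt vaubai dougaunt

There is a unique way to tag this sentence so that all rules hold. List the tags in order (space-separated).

Candidates per position — 1:dougaunt {Det}; 2:povaant {Verb,Noun}; 3:flichet {Noun,Conj}; 4:dourp {Verb}; 5:dai {Conj}; 6:dougaunt {Det}; 7:vaubai {Verb}; 8:dougaunt {Det}.
Position 2: tagging it Verb would leave rule 1 unsatisfiable, so it must be Noun.
Position 3: tagging it Noun would leave rule 3 unsatisfiable, so it must be Conj.
That leaves exactly one tagging: Det Noun Conj Verb Conj Det Verb Det.
Check: rule 1 holds; rule 2 holds; rule 3 holds; rule 4 holds.

Det Noun Conj Verb Conj Det Verb Det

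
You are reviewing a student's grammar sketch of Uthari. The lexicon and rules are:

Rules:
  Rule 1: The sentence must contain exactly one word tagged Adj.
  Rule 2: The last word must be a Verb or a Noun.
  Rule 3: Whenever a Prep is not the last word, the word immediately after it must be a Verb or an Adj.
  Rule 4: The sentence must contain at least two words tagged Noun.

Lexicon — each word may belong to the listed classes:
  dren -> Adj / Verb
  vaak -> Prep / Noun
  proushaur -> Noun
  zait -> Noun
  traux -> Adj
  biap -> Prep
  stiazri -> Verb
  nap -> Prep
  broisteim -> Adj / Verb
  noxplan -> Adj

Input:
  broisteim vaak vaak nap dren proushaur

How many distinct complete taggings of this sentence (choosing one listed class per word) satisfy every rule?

2

Candidates per position — 1:broisteim {Adj,Verb}; 2:vaak {Prep,Noun}; 3:vaak {Prep,Noun}; 4:nap {Prep}; 5:dren {Adj,Verb}; 6:proushaur {Noun}.
There are 16 candidate sequences in total.
The sequences that satisfy every rule: Adj Noun Noun Prep Verb Noun; Verb Noun Noun Prep Adj Noun.
Count = 2.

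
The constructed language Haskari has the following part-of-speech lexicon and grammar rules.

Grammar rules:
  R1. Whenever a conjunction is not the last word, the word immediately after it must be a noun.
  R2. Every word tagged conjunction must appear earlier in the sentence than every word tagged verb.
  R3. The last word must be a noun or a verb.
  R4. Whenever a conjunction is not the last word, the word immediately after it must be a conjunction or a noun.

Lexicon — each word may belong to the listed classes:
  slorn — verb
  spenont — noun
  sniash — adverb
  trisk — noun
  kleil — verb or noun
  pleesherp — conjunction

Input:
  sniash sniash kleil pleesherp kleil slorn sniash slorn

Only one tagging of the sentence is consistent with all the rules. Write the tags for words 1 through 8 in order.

adverb adverb noun conjunction noun verb adverb verb

Candidates per position — 1:sniash {adverb}; 2:sniash {adverb}; 3:kleil {verb,noun}; 4:pleesherp {conjunction}; 5:kleil {verb,noun}; 6:slorn {verb}; 7:sniash {adverb}; 8:slorn {verb}.
Position 3: verb is ruled out by rule 2; that leaves noun.
Position 5: verb is ruled out by rule 1; that leaves noun.
The unique satisfying tagging is: adverb adverb noun conjunction noun verb adverb verb.
Rule-by-rule: rule 1 ok; rule 2 ok; rule 3 ok; rule 4 ok.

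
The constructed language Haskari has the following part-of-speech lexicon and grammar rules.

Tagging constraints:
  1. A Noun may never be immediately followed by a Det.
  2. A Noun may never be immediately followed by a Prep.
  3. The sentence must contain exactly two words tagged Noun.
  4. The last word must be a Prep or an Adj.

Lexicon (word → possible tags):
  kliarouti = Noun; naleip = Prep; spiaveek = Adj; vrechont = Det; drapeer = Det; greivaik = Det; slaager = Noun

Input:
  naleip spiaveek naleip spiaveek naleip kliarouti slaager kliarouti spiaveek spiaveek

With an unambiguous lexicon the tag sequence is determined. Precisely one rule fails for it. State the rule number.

3

Fixed tagging: Prep Adj Prep Adj Prep Noun Noun Noun Adj Adj.
Applying the rules: R1 ok, R2 ok, R3 fails, R4 ok.
Only rule 3 fails.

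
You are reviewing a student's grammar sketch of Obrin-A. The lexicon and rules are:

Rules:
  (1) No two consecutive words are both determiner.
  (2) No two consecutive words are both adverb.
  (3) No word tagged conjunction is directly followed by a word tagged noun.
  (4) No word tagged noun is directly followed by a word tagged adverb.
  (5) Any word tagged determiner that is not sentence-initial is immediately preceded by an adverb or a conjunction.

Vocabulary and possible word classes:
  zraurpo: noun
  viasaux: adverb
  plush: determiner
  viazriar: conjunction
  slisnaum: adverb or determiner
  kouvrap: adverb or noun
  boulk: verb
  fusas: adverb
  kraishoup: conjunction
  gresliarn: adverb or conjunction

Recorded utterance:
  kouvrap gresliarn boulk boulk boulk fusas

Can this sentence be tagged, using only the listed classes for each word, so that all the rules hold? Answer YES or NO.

Candidates per position — 1:kouvrap {adverb,noun}; 2:gresliarn {adverb,conjunction}; 3:boulk {verb}; 4:boulk {verb}; 5:boulk {verb}; 6:fusas {adverb}.
One satisfying assignment: adverb conjunction verb verb verb adverb.
Rule-by-rule: rule 1 ok; rule 2 ok; rule 3 ok; rule 4 ok; rule 5 ok.

YES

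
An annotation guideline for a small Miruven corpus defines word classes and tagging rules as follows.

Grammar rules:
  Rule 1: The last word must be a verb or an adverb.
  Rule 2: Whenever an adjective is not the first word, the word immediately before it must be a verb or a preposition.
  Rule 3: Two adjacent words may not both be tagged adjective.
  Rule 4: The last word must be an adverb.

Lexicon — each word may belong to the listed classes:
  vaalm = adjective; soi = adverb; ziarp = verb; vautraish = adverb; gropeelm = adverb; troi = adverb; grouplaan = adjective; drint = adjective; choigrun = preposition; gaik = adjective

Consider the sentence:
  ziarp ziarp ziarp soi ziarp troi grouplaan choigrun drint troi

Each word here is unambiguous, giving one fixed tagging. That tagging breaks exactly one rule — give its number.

2

Fixed tagging: verb verb verb adverb verb adverb adjective preposition adjective adverb.
Rule check: R1 pass, R2 fail, R3 pass, R4 pass.
Only rule 2 fails.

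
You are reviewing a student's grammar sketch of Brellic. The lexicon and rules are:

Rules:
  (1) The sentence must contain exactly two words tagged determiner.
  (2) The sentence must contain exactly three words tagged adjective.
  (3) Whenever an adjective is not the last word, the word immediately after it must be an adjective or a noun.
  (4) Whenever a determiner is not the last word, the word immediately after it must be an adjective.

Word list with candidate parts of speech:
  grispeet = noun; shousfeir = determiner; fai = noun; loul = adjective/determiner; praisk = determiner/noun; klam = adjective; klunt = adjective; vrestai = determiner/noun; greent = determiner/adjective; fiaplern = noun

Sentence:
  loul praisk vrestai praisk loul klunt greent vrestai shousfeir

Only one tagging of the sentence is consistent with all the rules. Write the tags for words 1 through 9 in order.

Candidates per position — 1:loul {adjective,determiner}; 2:praisk {determiner,noun}; 3:vrestai {determiner,noun}; 4:praisk {determiner,noun}; 5:loul {adjective,determiner}; 6:klunt {adjective}; 7:greent {determiner,adjective}; 8:vrestai {determiner,noun}; 9:shousfeir {determiner}.
If word 1 were determiner, no tagging could satisfy rule 4; so word 1 is adjective.
If word 2 were determiner, no tagging could satisfy rule 3; so word 2 is noun.
If word 3 were determiner, no tagging could satisfy rule 4; so word 3 is noun.
If word 7 were determiner, no tagging could satisfy rule 3; so word 7 is adjective.
If word 8 were determiner, no tagging could satisfy rule 3; so word 8 is noun.
If word 5 were adjective, no tagging could satisfy rule 2; so word 5 is determiner.
If word 4 were determiner, no tagging could satisfy rule 1; so word 4 is noun.
The unique satisfying tagging is: adjective noun noun noun determiner adjective adjective noun determiner.
Check: rule 1 ok; rule 2 ok; rule 3 ok; rule 4 ok.

adjective noun noun noun determiner adjective adjective noun determiner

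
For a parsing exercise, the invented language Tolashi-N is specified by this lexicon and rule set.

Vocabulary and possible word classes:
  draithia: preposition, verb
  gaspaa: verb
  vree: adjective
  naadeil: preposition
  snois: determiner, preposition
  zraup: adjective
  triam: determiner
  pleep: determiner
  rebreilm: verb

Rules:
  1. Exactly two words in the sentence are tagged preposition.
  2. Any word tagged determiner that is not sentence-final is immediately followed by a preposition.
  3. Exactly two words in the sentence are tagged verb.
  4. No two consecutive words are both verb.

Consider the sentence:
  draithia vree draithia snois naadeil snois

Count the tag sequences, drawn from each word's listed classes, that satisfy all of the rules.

2

Candidates per position — 1:draithia {preposition,verb}; 2:vree {adjective}; 3:draithia {preposition,verb}; 4:snois {determiner,preposition}; 5:naadeil {preposition}; 6:snois {determiner,preposition}.
There are 16 candidate sequences in total.
The sequences that satisfy every rule: verb adjective verb determiner preposition preposition; verb adjective verb preposition preposition determiner.
Count = 2.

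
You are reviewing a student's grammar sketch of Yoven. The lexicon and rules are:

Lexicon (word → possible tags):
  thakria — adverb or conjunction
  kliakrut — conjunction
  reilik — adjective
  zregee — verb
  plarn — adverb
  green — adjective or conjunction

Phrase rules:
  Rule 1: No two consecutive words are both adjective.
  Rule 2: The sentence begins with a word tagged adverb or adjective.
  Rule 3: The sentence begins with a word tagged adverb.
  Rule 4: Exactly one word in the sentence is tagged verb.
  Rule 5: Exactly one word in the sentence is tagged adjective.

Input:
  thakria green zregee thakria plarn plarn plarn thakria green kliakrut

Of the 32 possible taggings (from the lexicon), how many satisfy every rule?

8

Candidates per position — 1:thakria {adverb,conjunction}; 2:green {adjective,conjunction}; 3:zregee {verb}; 4:thakria {adverb,conjunction}; 5:plarn {adverb}; 6:plarn {adverb}; 7:plarn {adverb}; 8:thakria {adverb,conjunction}; 9:green {adjective,conjunction}; 10:kliakrut {conjunction}.
There are 32 candidate sequences in total.
Checking each against the rules leaves 8 sequences.
Count = 8.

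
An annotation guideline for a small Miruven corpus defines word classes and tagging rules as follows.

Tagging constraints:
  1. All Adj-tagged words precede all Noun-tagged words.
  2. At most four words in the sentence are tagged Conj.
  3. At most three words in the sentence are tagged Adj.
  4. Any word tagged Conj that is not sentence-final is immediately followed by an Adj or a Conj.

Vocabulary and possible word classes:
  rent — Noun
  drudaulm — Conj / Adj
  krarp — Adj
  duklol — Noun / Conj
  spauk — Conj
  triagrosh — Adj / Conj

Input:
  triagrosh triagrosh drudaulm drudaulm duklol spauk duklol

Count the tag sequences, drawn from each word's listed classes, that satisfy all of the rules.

10

Candidates per position — 1:triagrosh {Adj,Conj}; 2:triagrosh {Adj,Conj}; 3:drudaulm {Conj,Adj}; 4:drudaulm {Conj,Adj}; 5:duklol {Noun,Conj}; 6:spauk {Conj}; 7:duklol {Noun,Conj}.
There are 64 candidate sequences in total.
Checking each against the rules leaves 10 sequences.
Count = 10.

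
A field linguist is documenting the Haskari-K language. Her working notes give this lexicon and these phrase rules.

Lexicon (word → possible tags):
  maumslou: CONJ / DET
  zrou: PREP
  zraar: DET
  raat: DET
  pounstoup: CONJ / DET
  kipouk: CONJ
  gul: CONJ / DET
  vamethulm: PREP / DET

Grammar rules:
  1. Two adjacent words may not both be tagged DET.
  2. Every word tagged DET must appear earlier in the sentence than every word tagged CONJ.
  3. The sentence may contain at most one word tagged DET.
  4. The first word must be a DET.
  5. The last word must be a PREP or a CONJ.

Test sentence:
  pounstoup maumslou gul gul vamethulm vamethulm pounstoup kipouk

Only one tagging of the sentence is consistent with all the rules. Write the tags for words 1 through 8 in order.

DET CONJ CONJ CONJ PREP PREP CONJ CONJ

Candidates per position — 1:pounstoup {CONJ,DET}; 2:maumslou {CONJ,DET}; 3:gul {CONJ,DET}; 4:gul {CONJ,DET}; 5:vamethulm {PREP,DET}; 6:vamethulm {PREP,DET}; 7:pounstoup {CONJ,DET}; 8:kipouk {CONJ}.
Word 1 cannot be CONJ — rule 4 would then fail for every completion. It is DET.
Word 2 cannot be DET — rule 1 would then fail for every completion. It is CONJ.
Word 3 cannot be DET — rule 2 would then fail for every completion. It is CONJ.
Word 4 cannot be DET — rule 2 would then fail for every completion. It is CONJ.
Word 5 cannot be DET — rule 2 would then fail for every completion. It is PREP.
Word 6 cannot be DET — rule 2 would then fail for every completion. It is PREP.
Word 7 cannot be DET — rule 2 would then fail for every completion. It is CONJ.
The unique satisfying tagging is: DET CONJ CONJ CONJ PREP PREP CONJ CONJ.
Checking: rule 1 ✓; rule 2 ✓; rule 3 ✓; rule 4 ✓; rule 5 ✓.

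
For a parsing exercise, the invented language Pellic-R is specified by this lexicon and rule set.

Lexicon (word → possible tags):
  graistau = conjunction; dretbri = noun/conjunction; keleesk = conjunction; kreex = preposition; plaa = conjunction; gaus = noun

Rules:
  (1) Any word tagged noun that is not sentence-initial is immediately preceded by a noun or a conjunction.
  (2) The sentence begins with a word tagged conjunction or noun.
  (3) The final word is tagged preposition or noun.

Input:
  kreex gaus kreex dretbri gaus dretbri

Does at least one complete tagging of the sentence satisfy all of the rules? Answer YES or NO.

Candidates per position — 1:kreex {preposition}; 2:gaus {noun}; 3:kreex {preposition}; 4:dretbri {noun,conjunction}; 5:gaus {noun}; 6:dretbri {noun,conjunction}.
Rule 1 cannot be satisfied by any choice of tags from the lexicon.
So there is no consistent tagging.

NO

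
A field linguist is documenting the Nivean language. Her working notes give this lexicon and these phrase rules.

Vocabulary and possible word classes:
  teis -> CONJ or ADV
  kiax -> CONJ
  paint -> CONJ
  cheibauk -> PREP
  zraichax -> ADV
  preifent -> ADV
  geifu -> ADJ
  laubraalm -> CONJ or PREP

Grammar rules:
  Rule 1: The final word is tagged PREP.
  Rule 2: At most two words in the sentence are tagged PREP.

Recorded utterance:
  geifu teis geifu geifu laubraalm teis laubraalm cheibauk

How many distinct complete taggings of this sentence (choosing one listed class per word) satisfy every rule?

12

Candidates per position — 1:geifu {ADJ}; 2:teis {CONJ,ADV}; 3:geifu {ADJ}; 4:geifu {ADJ}; 5:laubraalm {CONJ,PREP}; 6:teis {CONJ,ADV}; 7:laubraalm {CONJ,PREP}; 8:cheibauk {PREP}.
There are 16 candidate sequences in total.
Checking each against the rules leaves 12 sequences.
Count = 12.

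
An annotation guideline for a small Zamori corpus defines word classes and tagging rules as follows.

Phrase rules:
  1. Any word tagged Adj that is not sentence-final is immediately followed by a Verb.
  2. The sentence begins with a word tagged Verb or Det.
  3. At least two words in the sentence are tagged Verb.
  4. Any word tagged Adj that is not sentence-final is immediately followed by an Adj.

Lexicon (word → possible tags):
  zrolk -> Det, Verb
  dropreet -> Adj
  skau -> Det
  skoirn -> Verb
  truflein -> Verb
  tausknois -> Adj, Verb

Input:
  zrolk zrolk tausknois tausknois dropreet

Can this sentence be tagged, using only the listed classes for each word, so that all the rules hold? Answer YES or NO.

Candidates per position — 1:zrolk {Det,Verb}; 2:zrolk {Det,Verb}; 3:tausknois {Adj,Verb}; 4:tausknois {Adj,Verb}; 5:dropreet {Adj}.
One satisfying assignment: Verb Det Verb Verb Adj.
Rule-by-rule: rule 1 satisfied; rule 2 satisfied; rule 3 satisfied; rule 4 satisfied.

YES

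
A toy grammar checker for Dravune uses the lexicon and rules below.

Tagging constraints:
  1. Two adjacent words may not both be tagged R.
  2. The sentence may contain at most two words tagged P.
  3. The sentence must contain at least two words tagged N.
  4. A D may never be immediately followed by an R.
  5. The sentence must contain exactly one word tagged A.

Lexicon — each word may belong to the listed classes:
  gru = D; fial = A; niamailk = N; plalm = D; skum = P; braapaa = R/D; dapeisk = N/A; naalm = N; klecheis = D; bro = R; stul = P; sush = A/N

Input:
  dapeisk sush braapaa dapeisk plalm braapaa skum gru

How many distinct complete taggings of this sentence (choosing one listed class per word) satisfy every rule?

6

Candidates per position — 1:dapeisk {N,A}; 2:sush {A,N}; 3:braapaa {R,D}; 4:dapeisk {N,A}; 5:plalm {D}; 6:braapaa {R,D}; 7:skum {P}; 8:gru {D}.
There are 32 candidate sequences in total.
Checking each against the rules leaves 6 sequences.
Count = 6.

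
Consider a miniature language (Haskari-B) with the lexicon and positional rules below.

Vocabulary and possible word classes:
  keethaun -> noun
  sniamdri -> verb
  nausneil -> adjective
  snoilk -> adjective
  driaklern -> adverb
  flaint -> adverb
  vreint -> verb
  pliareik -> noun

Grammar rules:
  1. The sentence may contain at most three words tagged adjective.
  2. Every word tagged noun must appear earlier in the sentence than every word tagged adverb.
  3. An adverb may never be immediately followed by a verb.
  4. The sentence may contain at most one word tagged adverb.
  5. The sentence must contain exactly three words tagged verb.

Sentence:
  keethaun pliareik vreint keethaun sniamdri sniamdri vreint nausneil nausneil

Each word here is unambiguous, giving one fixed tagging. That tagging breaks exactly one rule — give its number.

5

Fixed tagging: noun noun verb noun verb verb verb adjective adjective.
Applying the rules: R1 ✓, R2 ✓, R3 ✓, R4 ✓, R5 ✗.
Only rule 5 fails.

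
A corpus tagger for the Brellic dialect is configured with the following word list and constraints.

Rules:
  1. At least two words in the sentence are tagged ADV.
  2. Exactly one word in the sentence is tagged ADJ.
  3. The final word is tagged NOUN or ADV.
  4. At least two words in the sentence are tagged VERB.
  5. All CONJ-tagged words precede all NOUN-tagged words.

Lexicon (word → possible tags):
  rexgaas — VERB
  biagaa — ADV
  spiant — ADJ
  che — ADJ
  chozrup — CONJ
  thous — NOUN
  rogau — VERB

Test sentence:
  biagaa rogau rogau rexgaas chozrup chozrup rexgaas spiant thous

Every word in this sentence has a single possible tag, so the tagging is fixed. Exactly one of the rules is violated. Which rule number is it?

1

Fixed tagging: ADV VERB VERB VERB CONJ CONJ VERB ADJ NOUN.
Rule check: R1 fail, R2 pass, R3 pass, R4 pass, R5 pass.
Only rule 1 fails.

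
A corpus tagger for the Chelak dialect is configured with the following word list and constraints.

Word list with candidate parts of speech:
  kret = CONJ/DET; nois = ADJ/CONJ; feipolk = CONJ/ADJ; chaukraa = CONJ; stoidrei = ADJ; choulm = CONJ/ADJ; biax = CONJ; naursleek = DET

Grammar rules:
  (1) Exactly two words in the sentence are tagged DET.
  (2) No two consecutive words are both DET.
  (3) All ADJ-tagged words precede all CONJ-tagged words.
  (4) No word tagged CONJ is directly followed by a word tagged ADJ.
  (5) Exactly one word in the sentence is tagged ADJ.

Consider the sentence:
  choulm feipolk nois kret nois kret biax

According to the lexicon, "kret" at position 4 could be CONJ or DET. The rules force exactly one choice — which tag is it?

DET

Candidates per position — 1:choulm {CONJ,ADJ}; 2:feipolk {CONJ,ADJ}; 3:nois {ADJ,CONJ}; 4:kret {CONJ,DET}; 5:nois {ADJ,CONJ}; 6:kret {CONJ,DET}; 7:biax {CONJ}.
At position 4, choosing CONJ makes rule 1 impossible to satisfy; hence DET.
At position 6, choosing CONJ makes rule 1 impossible to satisfy; hence DET.
The remaining ambiguous positions (1, 2, 3, 5) are resolved jointly — only one combination satisfies every rule.
The unique satisfying tagging is: ADJ CONJ CONJ DET CONJ DET CONJ.
Rule-by-rule: rule 1 ok; rule 2 ok; rule 3 ok; rule 4 ok; rule 5 ok.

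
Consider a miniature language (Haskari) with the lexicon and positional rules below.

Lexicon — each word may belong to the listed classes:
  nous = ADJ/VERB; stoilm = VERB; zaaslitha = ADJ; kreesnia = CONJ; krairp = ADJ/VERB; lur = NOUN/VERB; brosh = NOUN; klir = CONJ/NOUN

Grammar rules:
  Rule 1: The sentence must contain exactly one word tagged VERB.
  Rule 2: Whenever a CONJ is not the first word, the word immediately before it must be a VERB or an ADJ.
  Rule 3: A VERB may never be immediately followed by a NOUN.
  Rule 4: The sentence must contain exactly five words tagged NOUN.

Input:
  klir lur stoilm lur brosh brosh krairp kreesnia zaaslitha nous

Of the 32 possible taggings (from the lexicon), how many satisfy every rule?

0

Candidates per position — 1:klir {CONJ,NOUN}; 2:lur {NOUN,VERB}; 3:stoilm {VERB}; 4:lur {NOUN,VERB}; 5:brosh {NOUN}; 6:brosh {NOUN}; 7:krairp {ADJ,VERB}; 8:kreesnia {CONJ}; 9:zaaslitha {ADJ}; 10:nous {ADJ,VERB}.
There are 32 candidate sequences in total.
Rule 3 cannot be satisfied by any choice of tags from the lexicon.
So there is no consistent tagging.
Count = 0.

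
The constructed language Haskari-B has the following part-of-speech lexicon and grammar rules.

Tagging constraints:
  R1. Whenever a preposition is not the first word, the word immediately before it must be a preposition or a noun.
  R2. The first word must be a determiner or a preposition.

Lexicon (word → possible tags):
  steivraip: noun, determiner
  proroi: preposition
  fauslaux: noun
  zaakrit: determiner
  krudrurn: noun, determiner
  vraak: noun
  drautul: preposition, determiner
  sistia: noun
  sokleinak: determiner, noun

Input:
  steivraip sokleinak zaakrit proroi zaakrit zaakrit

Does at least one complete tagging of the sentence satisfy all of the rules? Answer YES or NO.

NO

Candidates per position — 1:steivraip {noun,determiner}; 2:sokleinak {determiner,noun}; 3:zaakrit {determiner}; 4:proroi {preposition}; 5:zaakrit {determiner}; 6:zaakrit {determiner}.
Rule 1 cannot be satisfied by any choice of tags from the lexicon.
So there is no consistent tagging.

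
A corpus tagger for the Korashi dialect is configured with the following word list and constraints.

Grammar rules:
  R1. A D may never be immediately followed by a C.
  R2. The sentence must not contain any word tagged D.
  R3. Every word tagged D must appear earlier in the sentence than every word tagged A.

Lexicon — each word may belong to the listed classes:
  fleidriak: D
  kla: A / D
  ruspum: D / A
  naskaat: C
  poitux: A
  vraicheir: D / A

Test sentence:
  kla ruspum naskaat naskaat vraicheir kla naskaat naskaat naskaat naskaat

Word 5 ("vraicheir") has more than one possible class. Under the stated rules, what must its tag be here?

Candidates per position — 1:kla {A,D}; 2:ruspum {D,A}; 3:naskaat {C}; 4:naskaat {C}; 5:vraicheir {D,A}; 6:kla {A,D}; 7:naskaat {C}; 8:naskaat {C}; 9:naskaat {C}; 10:naskaat {C}.
Position 1: tagging it D would leave rule 2 unsatisfiable, so it must be A.
Position 2: tagging it D would leave rule 1 unsatisfiable, so it must be A.
Position 5: tagging it D would leave rule 2 unsatisfiable, so it must be A.
Position 6: tagging it D would leave rule 1 unsatisfiable, so it must be A.
So the tagging must be: A A C C A A C C C C.
Rule-by-rule: rule 1 ok; rule 2 ok; rule 3 ok.

A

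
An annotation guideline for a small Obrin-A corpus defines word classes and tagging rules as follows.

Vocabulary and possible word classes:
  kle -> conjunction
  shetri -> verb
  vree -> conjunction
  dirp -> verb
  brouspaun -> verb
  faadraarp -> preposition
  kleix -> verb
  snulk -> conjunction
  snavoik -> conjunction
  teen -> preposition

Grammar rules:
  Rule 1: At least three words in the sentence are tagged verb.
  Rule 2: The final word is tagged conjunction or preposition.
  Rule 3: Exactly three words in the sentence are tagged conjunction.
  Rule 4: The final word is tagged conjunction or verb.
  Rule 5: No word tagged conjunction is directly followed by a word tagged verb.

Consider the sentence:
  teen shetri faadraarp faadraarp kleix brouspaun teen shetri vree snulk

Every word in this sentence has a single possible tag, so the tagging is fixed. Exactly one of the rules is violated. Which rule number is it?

3

Fixed tagging: preposition verb preposition preposition verb verb preposition verb conjunction conjunction.
Applying the rules: R1 ✓, R2 ✓, R3 ✗, R4 ✓, R5 ✓.
Only rule 3 fails.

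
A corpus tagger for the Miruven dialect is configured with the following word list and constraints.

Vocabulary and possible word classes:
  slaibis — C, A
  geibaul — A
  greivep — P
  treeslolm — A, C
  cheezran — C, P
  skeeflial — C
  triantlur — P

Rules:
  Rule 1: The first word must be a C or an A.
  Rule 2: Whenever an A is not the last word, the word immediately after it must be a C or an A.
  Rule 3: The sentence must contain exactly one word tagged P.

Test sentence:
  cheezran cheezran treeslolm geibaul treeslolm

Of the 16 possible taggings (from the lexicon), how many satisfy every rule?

Candidates per position — 1:cheezran {C,P}; 2:cheezran {C,P}; 3:treeslolm {A,C}; 4:geibaul {A}; 5:treeslolm {A,C}.
There are 16 candidate sequences in total.
The sequences that satisfy every rule: C P A A A; C P A A C; C P C A A; C P C A C.
Count = 4.

4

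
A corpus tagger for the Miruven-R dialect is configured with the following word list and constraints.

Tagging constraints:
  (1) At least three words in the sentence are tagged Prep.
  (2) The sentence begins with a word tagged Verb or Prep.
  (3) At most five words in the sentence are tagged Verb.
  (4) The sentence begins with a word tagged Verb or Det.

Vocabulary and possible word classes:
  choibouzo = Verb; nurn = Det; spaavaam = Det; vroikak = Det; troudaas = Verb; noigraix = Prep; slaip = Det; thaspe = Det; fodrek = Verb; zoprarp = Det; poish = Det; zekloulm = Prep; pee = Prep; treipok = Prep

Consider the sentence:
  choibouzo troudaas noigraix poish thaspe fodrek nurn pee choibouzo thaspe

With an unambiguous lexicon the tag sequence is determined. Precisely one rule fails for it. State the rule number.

Fixed tagging: Verb Verb Prep Det Det Verb Det Prep Verb Det.
Applying the rules: R1 ✗, R2 ✓, R3 ✓, R4 ✓.
Only rule 1 fails.

1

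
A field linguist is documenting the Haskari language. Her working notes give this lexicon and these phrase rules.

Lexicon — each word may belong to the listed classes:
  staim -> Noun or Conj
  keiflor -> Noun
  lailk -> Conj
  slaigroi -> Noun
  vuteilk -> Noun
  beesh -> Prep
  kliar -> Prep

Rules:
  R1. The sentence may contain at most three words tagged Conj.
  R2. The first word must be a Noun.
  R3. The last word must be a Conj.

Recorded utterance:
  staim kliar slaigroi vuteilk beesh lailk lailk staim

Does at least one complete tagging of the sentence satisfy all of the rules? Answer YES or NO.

Candidates per position — 1:staim {Noun,Conj}; 2:kliar {Prep}; 3:slaigroi {Noun}; 4:vuteilk {Noun}; 5:beesh {Prep}; 6:lailk {Conj}; 7:lailk {Conj}; 8:staim {Noun,Conj}.
One satisfying assignment: Noun Prep Noun Noun Prep Conj Conj Conj.
Check: rule 1 holds; rule 2 holds; rule 3 holds.

YES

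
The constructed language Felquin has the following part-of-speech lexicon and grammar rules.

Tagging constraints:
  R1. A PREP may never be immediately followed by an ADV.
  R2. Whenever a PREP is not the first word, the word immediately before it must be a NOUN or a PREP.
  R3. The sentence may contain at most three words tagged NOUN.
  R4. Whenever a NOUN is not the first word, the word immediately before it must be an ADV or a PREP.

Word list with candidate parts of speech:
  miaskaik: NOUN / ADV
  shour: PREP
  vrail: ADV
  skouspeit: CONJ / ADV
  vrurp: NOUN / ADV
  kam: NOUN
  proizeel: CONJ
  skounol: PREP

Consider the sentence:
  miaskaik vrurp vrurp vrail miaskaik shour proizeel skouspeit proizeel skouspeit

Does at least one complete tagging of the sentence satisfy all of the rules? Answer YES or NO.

YES

Candidates per position — 1:miaskaik {NOUN,ADV}; 2:vrurp {NOUN,ADV}; 3:vrurp {NOUN,ADV}; 4:vrail {ADV}; 5:miaskaik {NOUN,ADV}; 6:shour {PREP}; 7:proizeel {CONJ}; 8:skouspeit {CONJ,ADV}; 9:proizeel {CONJ}; 10:skouspeit {CONJ,ADV}.
One satisfying assignment: ADV ADV ADV ADV NOUN PREP CONJ CONJ CONJ ADV.
Check: rule 1 satisfied; rule 2 satisfied; rule 3 satisfied; rule 4 satisfied.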